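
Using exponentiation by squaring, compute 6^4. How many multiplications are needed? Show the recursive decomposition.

Computing 6^4 by squaring (build up from 6^1; each line after the first costs one multiplication):

6^1 = 6
6^2 = (6^1)^2 = 6^2 = 36
6^4 = (6^2)^2 = 36^2 = 1296

Result: 1296
Multiplications needed: 2 (2 lines after 6^1)

6^4 = 1296. Using exponentiation by squaring, this requires 2 multiplications. The key idea: if the exponent is even, square the half-power; if odd, multiply by the base once.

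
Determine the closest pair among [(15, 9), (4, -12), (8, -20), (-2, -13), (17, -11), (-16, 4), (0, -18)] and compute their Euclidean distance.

Computing all pairwise distances among 7 points:

d((15, 9), (4, -12)) = 23.7065
d((15, 9), (8, -20)) = 29.8329
d((15, 9), (-2, -13)) = 27.8029
d((15, 9), (17, -11)) = 20.0998
d((15, 9), (-16, 4)) = 31.4006
d((15, 9), (0, -18)) = 30.8869
d((4, -12), (8, -20)) = 8.9443
d((4, -12), (-2, -13)) = 6.0828
d((4, -12), (17, -11)) = 13.0384
d((4, -12), (-16, 4)) = 25.6125
d((4, -12), (0, -18)) = 7.2111
d((8, -20), (-2, -13)) = 12.2066
d((8, -20), (17, -11)) = 12.7279
d((8, -20), (-16, 4)) = 33.9411
d((8, -20), (0, -18)) = 8.2462
d((-2, -13), (17, -11)) = 19.105
d((-2, -13), (-16, 4)) = 22.0227
d((-2, -13), (0, -18)) = 5.3852 <-- minimum
d((17, -11), (-16, 4)) = 36.2491
d((17, -11), (0, -18)) = 18.3848
d((-16, 4), (0, -18)) = 27.2029

Closest pair: (-2, -13) and (0, -18) with distance 5.3852

The closest pair is (-2, -13) and (0, -18) with Euclidean distance 5.3852. For 7 points, brute-force pairwise comparison is shown above. For large n, the divide-and-conquer algorithm (sort by x, recurse on halves, check the dividing strip) achieves O(n log n).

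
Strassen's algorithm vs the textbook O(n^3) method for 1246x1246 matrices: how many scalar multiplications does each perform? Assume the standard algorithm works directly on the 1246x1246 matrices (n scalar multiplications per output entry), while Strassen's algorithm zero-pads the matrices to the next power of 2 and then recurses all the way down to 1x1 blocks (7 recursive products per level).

Matrix multiplication for 1246x1246 matrices:

Strassen's algorithm requires power-of-2 dimensions. Pad 1246x1246 to 2048x2048 (next power of 2).

Standard algorithm: 1246^3 = 1934434936 multiplications
Strassen's algorithm: 7^(log2(2048)) = 7^11 = 1977326743 multiplications
Difference: 1934434936 - 1977326743 = -42891807 (Strassen uses MORE here due to padding overhead — for small or just-over-power-of-2 n, padding can outweigh the per-level savings)

Standard: 1934434936 multiplications (1246^3). Strassen: 1977326743 multiplications (7^11, after padding to 2048x2048). Strassen reduces 8 recursive multiplications to 7 at each level.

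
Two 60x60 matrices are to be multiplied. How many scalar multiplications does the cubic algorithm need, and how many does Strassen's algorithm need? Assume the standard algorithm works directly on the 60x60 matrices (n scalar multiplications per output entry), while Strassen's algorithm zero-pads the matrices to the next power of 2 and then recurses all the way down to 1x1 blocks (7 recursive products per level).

Matrix multiplication for 60x60 matrices:

Strassen's algorithm requires power-of-2 dimensions. Pad 60x60 to 64x64 (next power of 2).

Standard algorithm: 60^3 = 216000 multiplications
Strassen's algorithm: 7^(log2(64)) = 7^6 = 117649 multiplications
Savings: 216000 - 117649 = 98351 multiplications

Standard: 216000 multiplications (60^3). Strassen: 117649 multiplications (7^6, after padding to 64x64). Strassen reduces 8 recursive multiplications to 7 at each level.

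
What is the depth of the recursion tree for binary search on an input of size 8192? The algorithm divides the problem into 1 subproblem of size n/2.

For divide and conquer with division factor 2:

Problem sizes at each level:
Level 0: 8192
Level 1: 4096
Level 2: 2048
Level 3: 1024
Level 4: 512
Level 5: 256
Level 6: 128
Level 7: 64
Level 8: 32
Level 9: 16
Level 10: 8
Level 11: 4
Level 12: 2
Level 13: 1

The root is level 0 and the size-1 base case is level 13 (the tree spans levels 0 through 13, i.e. 14 levels counting the root), so the depth is the number of divisions: log_2(8192) = 13

The recursion tree depth is log_2(8192) = 13. At each level, the problem size is divided by 2, so it takes 13 divisions to reduce to a base case of size 1. The algorithm makes 1 recursive call at each level.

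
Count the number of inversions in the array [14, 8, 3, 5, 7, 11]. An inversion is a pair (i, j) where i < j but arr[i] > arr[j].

Finding inversions in [14, 8, 3, 5, 7, 11]:

(0, 1): arr[0]=14 > arr[1]=8
(0, 2): arr[0]=14 > arr[2]=3
(0, 3): arr[0]=14 > arr[3]=5
(0, 4): arr[0]=14 > arr[4]=7
(0, 5): arr[0]=14 > arr[5]=11
(1, 2): arr[1]=8 > arr[2]=3
(1, 3): arr[1]=8 > arr[3]=5
(1, 4): arr[1]=8 > arr[4]=7

Total inversions: 8

The array has 8 inversion(s): (0,1), (0,2), (0,3), (0,4), (0,5), (1,2), (1,3), (1,4). Each pair (i,j) satisfies i < j and arr[i] > arr[j].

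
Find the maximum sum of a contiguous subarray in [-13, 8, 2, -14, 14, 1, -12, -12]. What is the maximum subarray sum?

Using Kadane's algorithm on [-13, 8, 2, -14, 14, 1, -12, -12]:

Scanning through the array:
Position 1 (value 8): max_ending_here = 8, max_so_far = 8
Position 2 (value 2): max_ending_here = 10, max_so_far = 10
Position 3 (value -14): max_ending_here = -4, max_so_far = 10
Position 4 (value 14): max_ending_here = 14, max_so_far = 14
Position 5 (value 1): max_ending_here = 15, max_so_far = 15
Position 6 (value -12): max_ending_here = 3, max_so_far = 15
Position 7 (value -12): max_ending_here = -9, max_so_far = 15

Maximum subarray: [14, 1]
Maximum sum: 15

The maximum subarray is [14, 1] with sum 15. This subarray runs from index 4 to index 5.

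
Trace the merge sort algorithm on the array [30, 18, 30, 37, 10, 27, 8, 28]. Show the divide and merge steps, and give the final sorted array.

Merge sort trace:

Split: [30, 18, 30, 37, 10, 27, 8, 28] -> [30, 18, 30, 37] and [10, 27, 8, 28]
  Split: [30, 18, 30, 37] -> [30, 18] and [30, 37]
    Split: [30, 18] -> [30] and [18]
    Merge: [30] + [18] -> [18, 30]
    Split: [30, 37] -> [30] and [37]
    Merge: [30] + [37] -> [30, 37]
  Merge: [18, 30] + [30, 37] -> [18, 30, 30, 37]
  Split: [10, 27, 8, 28] -> [10, 27] and [8, 28]
    Split: [10, 27] -> [10] and [27]
    Merge: [10] + [27] -> [10, 27]
    Split: [8, 28] -> [8] and [28]
    Merge: [8] + [28] -> [8, 28]
  Merge: [10, 27] + [8, 28] -> [8, 10, 27, 28]
Merge: [18, 30, 30, 37] + [8, 10, 27, 28] -> [8, 10, 18, 27, 28, 30, 30, 37]

Final sorted array: [8, 10, 18, 27, 28, 30, 30, 37]

The merge sort proceeds by recursively splitting the array and merging sorted halves.
After all merges, the sorted array is [8, 10, 18, 27, 28, 30, 30, 37].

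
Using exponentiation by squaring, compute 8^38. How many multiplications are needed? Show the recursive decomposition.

Computing 8^38 by squaring (build up from 8^1; each line after the first costs one multiplication):

8^1 = 8
8^2 = (8^1)^2 = 8^2 = 64
8^4 = (8^2)^2 = 64^2 = 4096
8^8 = (8^4)^2 = 4096^2 = 16777216
8^9 = 8 * 8^8 = 8 * 16777216 = 134217728
8^18 = (8^9)^2 = 134217728^2 = 18014398509481984
8^19 = 8 * 8^18 = 8 * 18014398509481984 = 144115188075855872
8^38 = (8^19)^2 = 144115188075855872^2 = 20769187434139310514121985316880384

Result: 20769187434139310514121985316880384
Multiplications needed: 7 (7 lines after 8^1)

8^38 = 20769187434139310514121985316880384. Using exponentiation by squaring, this requires 7 multiplications. The key idea: if the exponent is even, square the half-power; if odd, multiply by the base once.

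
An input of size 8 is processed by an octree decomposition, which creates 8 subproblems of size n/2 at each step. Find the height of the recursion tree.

For divide and conquer with division factor 2:

Problem sizes at each level:
Level 0: 8
Level 1: 4
Level 2: 2
Level 3: 1

The root is level 0 and the size-1 base case is level 3 (the tree spans levels 0 through 3, i.e. 4 levels counting the root), so the depth is the number of divisions: log_2(8) = 3

The recursion tree depth is log_2(8) = 3. At each level, the problem size is divided by 2, so it takes 3 divisions to reduce to a base case of size 1. The algorithm makes 8 recursive calls at each level.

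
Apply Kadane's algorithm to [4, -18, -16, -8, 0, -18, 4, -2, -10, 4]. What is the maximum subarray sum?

Using Kadane's algorithm on [4, -18, -16, -8, 0, -18, 4, -2, -10, 4]:

Scanning through the array:
Position 1 (value -18): max_ending_here = -14, max_so_far = 4
Position 2 (value -16): max_ending_here = -16, max_so_far = 4
Position 3 (value -8): max_ending_here = -8, max_so_far = 4
Position 4 (value 0): max_ending_here = 0, max_so_far = 4
Position 5 (value -18): max_ending_here = -18, max_so_far = 4
Position 6 (value 4): max_ending_here = 4, max_so_far = 4
Position 7 (value -2): max_ending_here = 2, max_so_far = 4
Position 8 (value -10): max_ending_here = -8, max_so_far = 4
Position 9 (value 4): max_ending_here = 4, max_so_far = 4

Maximum subarray: [4]
Maximum sum: 4

The maximum subarray is [4] with sum 4. This subarray runs from index 0 to index 0.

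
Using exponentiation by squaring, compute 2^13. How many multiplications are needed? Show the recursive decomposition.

Computing 2^13 by squaring (build up from 2^1; each line after the first costs one multiplication):

2^1 = 2
2^2 = (2^1)^2 = 2^2 = 4
2^3 = 2 * 2^2 = 2 * 4 = 8
2^6 = (2^3)^2 = 8^2 = 64
2^12 = (2^6)^2 = 64^2 = 4096
2^13 = 2 * 2^12 = 2 * 4096 = 8192

Result: 8192
Multiplications needed: 5 (5 lines after 2^1)

2^13 = 8192. Using exponentiation by squaring, this requires 5 multiplications. The key idea: if the exponent is even, square the half-power; if odd, multiply by the base once.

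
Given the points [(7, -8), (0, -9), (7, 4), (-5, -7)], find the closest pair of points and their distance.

Computing all pairwise distances among 4 points:

d((7, -8), (0, -9)) = 7.0711
d((7, -8), (7, 4)) = 12.0
d((7, -8), (-5, -7)) = 12.0416
d((0, -9), (7, 4)) = 14.7648
d((0, -9), (-5, -7)) = 5.3852 <-- minimum
d((7, 4), (-5, -7)) = 16.2788

Closest pair: (0, -9) and (-5, -7) with distance 5.3852

The closest pair is (0, -9) and (-5, -7) with Euclidean distance 5.3852. For 4 points, brute-force pairwise comparison is shown above. For large n, the divide-and-conquer algorithm (sort by x, recurse on halves, check the dividing strip) achieves O(n log n).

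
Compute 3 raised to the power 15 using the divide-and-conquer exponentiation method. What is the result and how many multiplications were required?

Computing 3^15 by squaring (build up from 3^1; each line after the first costs one multiplication):

3^1 = 3
3^2 = (3^1)^2 = 3^2 = 9
3^3 = 3 * 3^2 = 3 * 9 = 27
3^6 = (3^3)^2 = 27^2 = 729
3^7 = 3 * 3^6 = 3 * 729 = 2187
3^14 = (3^7)^2 = 2187^2 = 4782969
3^15 = 3 * 3^14 = 3 * 4782969 = 14348907

Result: 14348907
Multiplications needed: 6 (6 lines after 3^1)

3^15 = 14348907. Using exponentiation by squaring, this requires 6 multiplications. The key idea: if the exponent is even, square the half-power; if odd, multiply by the base once.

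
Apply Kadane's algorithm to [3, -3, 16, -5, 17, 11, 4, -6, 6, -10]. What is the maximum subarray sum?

Using Kadane's algorithm on [3, -3, 16, -5, 17, 11, 4, -6, 6, -10]:

Scanning through the array:
Position 1 (value -3): max_ending_here = 0, max_so_far = 3
Position 2 (value 16): max_ending_here = 16, max_so_far = 16
Position 3 (value -5): max_ending_here = 11, max_so_far = 16
Position 4 (value 17): max_ending_here = 28, max_so_far = 28
Position 5 (value 11): max_ending_here = 39, max_so_far = 39
Position 6 (value 4): max_ending_here = 43, max_so_far = 43
Position 7 (value -6): max_ending_here = 37, max_so_far = 43
Position 8 (value 6): max_ending_here = 43, max_so_far = 43
Position 9 (value -10): max_ending_here = 33, max_so_far = 43

Maximum subarray: [3, -3, 16, -5, 17, 11, 4]
Maximum sum: 43

The maximum subarray is [3, -3, 16, -5, 17, 11, 4] with sum 43. This subarray runs from index 0 to index 6.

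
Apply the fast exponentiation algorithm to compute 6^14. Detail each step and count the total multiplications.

Computing 6^14 by squaring (build up from 6^1; each line after the first costs one multiplication):

6^1 = 6
6^2 = (6^1)^2 = 6^2 = 36
6^3 = 6 * 6^2 = 6 * 36 = 216
6^6 = (6^3)^2 = 216^2 = 46656
6^7 = 6 * 6^6 = 6 * 46656 = 279936
6^14 = (6^7)^2 = 279936^2 = 78364164096

Result: 78364164096
Multiplications needed: 5 (5 lines after 6^1)

6^14 = 78364164096. Using exponentiation by squaring, this requires 5 multiplications. The key idea: if the exponent is even, square the half-power; if odd, multiply by the base once.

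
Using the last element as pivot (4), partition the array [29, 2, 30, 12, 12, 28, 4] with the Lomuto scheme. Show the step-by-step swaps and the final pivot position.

Lomuto partition with pivot = 4:

Initial array: [29, 2, 30, 12, 12, 28, 4]

arr[0]=29 > 4: no swap
arr[1]=2 <= 4: swap with position 0, array becomes [2, 29, 30, 12, 12, 28, 4]
arr[2]=30 > 4: no swap
arr[3]=12 > 4: no swap
arr[4]=12 > 4: no swap
arr[5]=28 > 4: no swap

Place pivot at position 1: [2, 4, 30, 12, 12, 28, 29]
Pivot position: 1

After partitioning with pivot 4, the array becomes [2, 4, 30, 12, 12, 28, 29]. The pivot is placed at index 1. All elements to the left of the pivot are <= 4, and all elements to the right are > 4.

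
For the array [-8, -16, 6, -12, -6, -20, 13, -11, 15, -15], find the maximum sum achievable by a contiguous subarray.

Using Kadane's algorithm on [-8, -16, 6, -12, -6, -20, 13, -11, 15, -15]:

Scanning through the array:
Position 1 (value -16): max_ending_here = -16, max_so_far = -8
Position 2 (value 6): max_ending_here = 6, max_so_far = 6
Position 3 (value -12): max_ending_here = -6, max_so_far = 6
Position 4 (value -6): max_ending_here = -6, max_so_far = 6
Position 5 (value -20): max_ending_here = -20, max_so_far = 6
Position 6 (value 13): max_ending_here = 13, max_so_far = 13
Position 7 (value -11): max_ending_here = 2, max_so_far = 13
Position 8 (value 15): max_ending_here = 17, max_so_far = 17
Position 9 (value -15): max_ending_here = 2, max_so_far = 17

Maximum subarray: [13, -11, 15]
Maximum sum: 17

The maximum subarray is [13, -11, 15] with sum 17. This subarray runs from index 6 to index 8.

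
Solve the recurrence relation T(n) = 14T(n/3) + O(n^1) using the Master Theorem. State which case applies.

Master Theorem for T(n) = 14T(n/3) + O(n^1):

a = 14, b = 3, c = 1
log_b(a) = log_3(14) = 2.4022

Case 1: c = 1 < log_3(14) = 2.4022
T(n) = O(n^(log_3 14))

For T(n) = 14T(n/3) + O(n^1): log_3(14) = 2.4022. This is Case 1 of the Master Theorem (c < log_b(a), work dominated by leaves), giving O(n^(log_3 14)).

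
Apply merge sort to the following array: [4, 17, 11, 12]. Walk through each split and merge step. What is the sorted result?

Merge sort trace:

Split: [4, 17, 11, 12] -> [4, 17] and [11, 12]
  Split: [4, 17] -> [4] and [17]
  Merge: [4] + [17] -> [4, 17]
  Split: [11, 12] -> [11] and [12]
  Merge: [11] + [12] -> [11, 12]
Merge: [4, 17] + [11, 12] -> [4, 11, 12, 17]

Final sorted array: [4, 11, 12, 17]

The merge sort proceeds by recursively splitting the array and merging sorted halves.
After all merges, the sorted array is [4, 11, 12, 17].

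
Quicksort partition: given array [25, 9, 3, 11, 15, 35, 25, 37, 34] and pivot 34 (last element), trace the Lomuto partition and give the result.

Lomuto partition with pivot = 34:

Initial array: [25, 9, 3, 11, 15, 35, 25, 37, 34]

arr[0]=25 <= 34: swap with position 0, array becomes [25, 9, 3, 11, 15, 35, 25, 37, 34]
arr[1]=9 <= 34: swap with position 1, array becomes [25, 9, 3, 11, 15, 35, 25, 37, 34]
arr[2]=3 <= 34: swap with position 2, array becomes [25, 9, 3, 11, 15, 35, 25, 37, 34]
arr[3]=11 <= 34: swap with position 3, array becomes [25, 9, 3, 11, 15, 35, 25, 37, 34]
arr[4]=15 <= 34: swap with position 4, array becomes [25, 9, 3, 11, 15, 35, 25, 37, 34]
arr[5]=35 > 34: no swap
arr[6]=25 <= 34: swap with position 5, array becomes [25, 9, 3, 11, 15, 25, 35, 37, 34]
arr[7]=37 > 34: no swap

Place pivot at position 6: [25, 9, 3, 11, 15, 25, 34, 37, 35]
Pivot position: 6

After partitioning with pivot 34, the array becomes [25, 9, 3, 11, 15, 25, 34, 37, 35]. The pivot is placed at index 6. All elements to the left of the pivot are <= 34, and all elements to the right are > 34.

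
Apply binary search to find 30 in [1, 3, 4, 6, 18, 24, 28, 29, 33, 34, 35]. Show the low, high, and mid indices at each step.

Binary search for 30 in [1, 3, 4, 6, 18, 24, 28, 29, 33, 34, 35]:

lo=0, hi=10, mid=5, arr[mid]=24 -> 24 < 30, search right half
lo=6, hi=10, mid=8, arr[mid]=33 -> 33 > 30, search left half
lo=6, hi=7, mid=6, arr[mid]=28 -> 28 < 30, search right half
lo=7, hi=7, mid=7, arr[mid]=29 -> 29 < 30, search right half
lo=8 > hi=7, target 30 not found

Binary search determines that 30 is not in the array after 4 comparisons. The search space was exhausted without finding the target.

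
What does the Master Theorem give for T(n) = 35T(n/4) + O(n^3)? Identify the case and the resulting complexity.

Master Theorem for T(n) = 35T(n/4) + O(n^3):

a = 35, b = 4, c = 3
log_b(a) = log_4(35) = 2.5646

Case 3: c = 3 > log_4(35) = 2.5646
T(n) = O(n^3) = O(n^3)

For T(n) = 35T(n/4) + O(n^3): log_4(35) = 2.5646. This is Case 3 of the Master Theorem (c > log_b(a), work dominated by root), giving O(n^3).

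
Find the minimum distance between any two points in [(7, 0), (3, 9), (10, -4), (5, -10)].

Computing all pairwise distances among 4 points:

d((7, 0), (3, 9)) = 9.8489
d((7, 0), (10, -4)) = 5.0 <-- minimum
d((7, 0), (5, -10)) = 10.198
d((3, 9), (10, -4)) = 14.7648
d((3, 9), (5, -10)) = 19.105
d((10, -4), (5, -10)) = 7.8102

Closest pair: (7, 0) and (10, -4) with distance 5.0

The closest pair is (7, 0) and (10, -4) with Euclidean distance 5.0. For 4 points, brute-force pairwise comparison is shown above. For large n, the divide-and-conquer algorithm (sort by x, recurse on halves, check the dividing strip) achieves O(n log n).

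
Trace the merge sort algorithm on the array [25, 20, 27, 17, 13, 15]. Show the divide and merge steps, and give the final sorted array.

Merge sort trace:

Split: [25, 20, 27, 17, 13, 15] -> [25, 20, 27] and [17, 13, 15]
  Split: [25, 20, 27] -> [25] and [20, 27]
    Split: [20, 27] -> [20] and [27]
    Merge: [20] + [27] -> [20, 27]
  Merge: [25] + [20, 27] -> [20, 25, 27]
  Split: [17, 13, 15] -> [17] and [13, 15]
    Split: [13, 15] -> [13] and [15]
    Merge: [13] + [15] -> [13, 15]
  Merge: [17] + [13, 15] -> [13, 15, 17]
Merge: [20, 25, 27] + [13, 15, 17] -> [13, 15, 17, 20, 25, 27]

Final sorted array: [13, 15, 17, 20, 25, 27]

The merge sort proceeds by recursively splitting the array and merging sorted halves.
After all merges, the sorted array is [13, 15, 17, 20, 25, 27].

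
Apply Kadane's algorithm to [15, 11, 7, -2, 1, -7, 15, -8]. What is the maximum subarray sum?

Using Kadane's algorithm on [15, 11, 7, -2, 1, -7, 15, -8]:

Scanning through the array:
Position 1 (value 11): max_ending_here = 26, max_so_far = 26
Position 2 (value 7): max_ending_here = 33, max_so_far = 33
Position 3 (value -2): max_ending_here = 31, max_so_far = 33
Position 4 (value 1): max_ending_here = 32, max_so_far = 33
Position 5 (value -7): max_ending_here = 25, max_so_far = 33
Position 6 (value 15): max_ending_here = 40, max_so_far = 40
Position 7 (value -8): max_ending_here = 32, max_so_far = 40

Maximum subarray: [15, 11, 7, -2, 1, -7, 15]
Maximum sum: 40

The maximum subarray is [15, 11, 7, -2, 1, -7, 15] with sum 40. This subarray runs from index 0 to index 6.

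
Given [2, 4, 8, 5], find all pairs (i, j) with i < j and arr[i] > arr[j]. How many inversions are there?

Finding inversions in [2, 4, 8, 5]:

(2, 3): arr[2]=8 > arr[3]=5

Total inversions: 1

The array has 1 inversion(s): (2,3). Each pair (i,j) satisfies i < j and arr[i] > arr[j].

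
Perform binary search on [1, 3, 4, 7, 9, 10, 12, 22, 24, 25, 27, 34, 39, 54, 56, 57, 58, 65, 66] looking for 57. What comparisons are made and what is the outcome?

Binary search for 57 in [1, 3, 4, 7, 9, 10, 12, 22, 24, 25, 27, 34, 39, 54, 56, 57, 58, 65, 66]:

lo=0, hi=18, mid=9, arr[mid]=25 -> 25 < 57, search right half
lo=10, hi=18, mid=14, arr[mid]=56 -> 56 < 57, search right half
lo=15, hi=18, mid=16, arr[mid]=58 -> 58 > 57, search left half
lo=15, hi=15, mid=15, arr[mid]=57 -> Found target at index 15!

Binary search finds 57 at index 15 after 4 comparisons. The search repeatedly halves the search space by comparing with the middle element.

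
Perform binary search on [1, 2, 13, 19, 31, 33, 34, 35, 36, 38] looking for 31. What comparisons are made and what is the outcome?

Binary search for 31 in [1, 2, 13, 19, 31, 33, 34, 35, 36, 38]:

lo=0, hi=9, mid=4, arr[mid]=31 -> Found target at index 4!

Binary search finds 31 at index 4 after 1 comparisons. The search repeatedly halves the search space by comparing with the middle element.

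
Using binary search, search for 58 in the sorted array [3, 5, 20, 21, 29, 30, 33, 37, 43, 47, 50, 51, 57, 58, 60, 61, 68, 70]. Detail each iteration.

Binary search for 58 in [3, 5, 20, 21, 29, 30, 33, 37, 43, 47, 50, 51, 57, 58, 60, 61, 68, 70]:

lo=0, hi=17, mid=8, arr[mid]=43 -> 43 < 58, search right half
lo=9, hi=17, mid=13, arr[mid]=58 -> Found target at index 13!

Binary search finds 58 at index 13 after 2 comparisons. The search repeatedly halves the search space by comparing with the middle element.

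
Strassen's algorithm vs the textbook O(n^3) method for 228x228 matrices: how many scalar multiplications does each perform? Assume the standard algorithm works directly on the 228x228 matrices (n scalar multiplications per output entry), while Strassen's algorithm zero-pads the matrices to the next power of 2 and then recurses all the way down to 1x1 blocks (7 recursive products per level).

Matrix multiplication for 228x228 matrices:

Strassen's algorithm requires power-of-2 dimensions. Pad 228x228 to 256x256 (next power of 2).

Standard algorithm: 228^3 = 11852352 multiplications
Strassen's algorithm: 7^(log2(256)) = 7^8 = 5764801 multiplications
Savings: 11852352 - 5764801 = 6087551 multiplications

Standard: 11852352 multiplications (228^3). Strassen: 5764801 multiplications (7^8, after padding to 256x256). Strassen reduces 8 recursive multiplications to 7 at each level.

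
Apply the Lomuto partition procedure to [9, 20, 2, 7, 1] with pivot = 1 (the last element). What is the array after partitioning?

Lomuto partition with pivot = 1:

Initial array: [9, 20, 2, 7, 1]

arr[0]=9 > 1: no swap
arr[1]=20 > 1: no swap
arr[2]=2 > 1: no swap
arr[3]=7 > 1: no swap

Place pivot at position 0: [1, 20, 2, 7, 9]
Pivot position: 0

After partitioning with pivot 1, the array becomes [1, 20, 2, 7, 9]. The pivot is placed at index 0. All elements to the left of the pivot are <= 1, and all elements to the right are > 1.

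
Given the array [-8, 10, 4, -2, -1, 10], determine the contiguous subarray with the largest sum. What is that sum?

Using Kadane's algorithm on [-8, 10, 4, -2, -1, 10]:

Scanning through the array:
Position 1 (value 10): max_ending_here = 10, max_so_far = 10
Position 2 (value 4): max_ending_here = 14, max_so_far = 14
Position 3 (value -2): max_ending_here = 12, max_so_far = 14
Position 4 (value -1): max_ending_here = 11, max_so_far = 14
Position 5 (value 10): max_ending_here = 21, max_so_far = 21

Maximum subarray: [10, 4, -2, -1, 10]
Maximum sum: 21

The maximum subarray is [10, 4, -2, -1, 10] with sum 21. This subarray runs from index 1 to index 5.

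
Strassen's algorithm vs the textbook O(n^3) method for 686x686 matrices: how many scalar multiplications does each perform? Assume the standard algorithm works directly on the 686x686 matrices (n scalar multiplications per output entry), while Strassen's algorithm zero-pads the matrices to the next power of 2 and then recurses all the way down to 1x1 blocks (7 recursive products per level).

Matrix multiplication for 686x686 matrices:

Strassen's algorithm requires power-of-2 dimensions. Pad 686x686 to 1024x1024 (next power of 2).

Standard algorithm: 686^3 = 322828856 multiplications
Strassen's algorithm: 7^(log2(1024)) = 7^10 = 282475249 multiplications
Savings: 322828856 - 282475249 = 40353607 multiplications

Standard: 322828856 multiplications (686^3). Strassen: 282475249 multiplications (7^10, after padding to 1024x1024). Strassen reduces 8 recursive multiplications to 7 at each level.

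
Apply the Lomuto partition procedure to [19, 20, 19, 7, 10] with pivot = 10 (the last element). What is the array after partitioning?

Lomuto partition with pivot = 10:

Initial array: [19, 20, 19, 7, 10]

arr[0]=19 > 10: no swap
arr[1]=20 > 10: no swap
arr[2]=19 > 10: no swap
arr[3]=7 <= 10: swap with position 0, array becomes [7, 20, 19, 19, 10]

Place pivot at position 1: [7, 10, 19, 19, 20]
Pivot position: 1

After partitioning with pivot 10, the array becomes [7, 10, 19, 19, 20]. The pivot is placed at index 1. All elements to the left of the pivot are <= 10, and all elements to the right are > 10.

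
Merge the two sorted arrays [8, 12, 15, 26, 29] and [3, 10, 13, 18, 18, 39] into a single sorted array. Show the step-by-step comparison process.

Merging process:

Compare 8 vs 3: take 3 from right. Merged: [3]
Compare 8 vs 10: take 8 from left. Merged: [3, 8]
Compare 12 vs 10: take 10 from right. Merged: [3, 8, 10]
Compare 12 vs 13: take 12 from left. Merged: [3, 8, 10, 12]
Compare 15 vs 13: take 13 from right. Merged: [3, 8, 10, 12, 13]
Compare 15 vs 18: take 15 from left. Merged: [3, 8, 10, 12, 13, 15]
Compare 26 vs 18: take 18 from right. Merged: [3, 8, 10, 12, 13, 15, 18]
Compare 26 vs 18: take 18 from right. Merged: [3, 8, 10, 12, 13, 15, 18, 18]
Compare 26 vs 39: take 26 from left. Merged: [3, 8, 10, 12, 13, 15, 18, 18, 26]
Compare 29 vs 39: take 29 from left. Merged: [3, 8, 10, 12, 13, 15, 18, 18, 26, 29]
Append remaining from right: [39]. Merged: [3, 8, 10, 12, 13, 15, 18, 18, 26, 29, 39]

Final merged array: [3, 8, 10, 12, 13, 15, 18, 18, 26, 29, 39]
Total comparisons: 10

The merged array is [3, 8, 10, 12, 13, 15, 18, 18, 26, 29, 39], requiring 10 comparisons. The merge step runs in O(n) time where n is the total number of elements.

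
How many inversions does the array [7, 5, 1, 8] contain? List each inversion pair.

Finding inversions in [7, 5, 1, 8]:

(0, 1): arr[0]=7 > arr[1]=5
(0, 2): arr[0]=7 > arr[2]=1
(1, 2): arr[1]=5 > arr[2]=1

Total inversions: 3

The array has 3 inversion(s): (0,1), (0,2), (1,2). Each pair (i,j) satisfies i < j and arr[i] > arr[j].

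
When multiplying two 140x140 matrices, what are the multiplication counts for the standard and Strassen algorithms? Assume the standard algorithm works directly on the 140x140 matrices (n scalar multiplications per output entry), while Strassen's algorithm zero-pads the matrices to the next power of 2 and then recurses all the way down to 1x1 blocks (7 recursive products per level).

Matrix multiplication for 140x140 matrices:

Strassen's algorithm requires power-of-2 dimensions. Pad 140x140 to 256x256 (next power of 2).

Standard algorithm: 140^3 = 2744000 multiplications
Strassen's algorithm: 7^(log2(256)) = 7^8 = 5764801 multiplications
Difference: 2744000 - 5764801 = -3020801 (Strassen uses MORE here due to padding overhead — for small or just-over-power-of-2 n, padding can outweigh the per-level savings)

Standard: 2744000 multiplications (140^3). Strassen: 5764801 multiplications (7^8, after padding to 256x256). Strassen reduces 8 recursive multiplications to 7 at each level.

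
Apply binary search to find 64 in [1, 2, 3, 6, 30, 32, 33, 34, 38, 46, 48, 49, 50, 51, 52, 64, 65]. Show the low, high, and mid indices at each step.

Binary search for 64 in [1, 2, 3, 6, 30, 32, 33, 34, 38, 46, 48, 49, 50, 51, 52, 64, 65]:

lo=0, hi=16, mid=8, arr[mid]=38 -> 38 < 64, search right half
lo=9, hi=16, mid=12, arr[mid]=50 -> 50 < 64, search right half
lo=13, hi=16, mid=14, arr[mid]=52 -> 52 < 64, search right half
lo=15, hi=16, mid=15, arr[mid]=64 -> Found target at index 15!

Binary search finds 64 at index 15 after 4 comparisons. The search repeatedly halves the search space by comparing with the middle element.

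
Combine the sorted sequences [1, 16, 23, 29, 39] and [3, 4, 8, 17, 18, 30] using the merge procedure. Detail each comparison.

Merging process:

Compare 1 vs 3: take 1 from left. Merged: [1]
Compare 16 vs 3: take 3 from right. Merged: [1, 3]
Compare 16 vs 4: take 4 from right. Merged: [1, 3, 4]
Compare 16 vs 8: take 8 from right. Merged: [1, 3, 4, 8]
Compare 16 vs 17: take 16 from left. Merged: [1, 3, 4, 8, 16]
Compare 23 vs 17: take 17 from right. Merged: [1, 3, 4, 8, 16, 17]
Compare 23 vs 18: take 18 from right. Merged: [1, 3, 4, 8, 16, 17, 18]
Compare 23 vs 30: take 23 from left. Merged: [1, 3, 4, 8, 16, 17, 18, 23]
Compare 29 vs 30: take 29 from left. Merged: [1, 3, 4, 8, 16, 17, 18, 23, 29]
Compare 39 vs 30: take 30 from right. Merged: [1, 3, 4, 8, 16, 17, 18, 23, 29, 30]
Append remaining from left: [39]. Merged: [1, 3, 4, 8, 16, 17, 18, 23, 29, 30, 39]

Final merged array: [1, 3, 4, 8, 16, 17, 18, 23, 29, 30, 39]
Total comparisons: 10

The merged array is [1, 3, 4, 8, 16, 17, 18, 23, 29, 30, 39], requiring 10 comparisons. The merge step runs in O(n) time where n is the total number of elements.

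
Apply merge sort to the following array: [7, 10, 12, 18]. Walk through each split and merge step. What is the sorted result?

Merge sort trace:

Split: [7, 10, 12, 18] -> [7, 10] and [12, 18]
  Split: [7, 10] -> [7] and [10]
  Merge: [7] + [10] -> [7, 10]
  Split: [12, 18] -> [12] and [18]
  Merge: [12] + [18] -> [12, 18]
Merge: [7, 10] + [12, 18] -> [7, 10, 12, 18]

Final sorted array: [7, 10, 12, 18]

The merge sort proceeds by recursively splitting the array and merging sorted halves.
After all merges, the sorted array is [7, 10, 12, 18].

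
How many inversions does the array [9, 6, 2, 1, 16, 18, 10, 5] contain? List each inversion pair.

Finding inversions in [9, 6, 2, 1, 16, 18, 10, 5]:

(0, 1): arr[0]=9 > arr[1]=6
(0, 2): arr[0]=9 > arr[2]=2
(0, 3): arr[0]=9 > arr[3]=1
(0, 7): arr[0]=9 > arr[7]=5
(1, 2): arr[1]=6 > arr[2]=2
(1, 3): arr[1]=6 > arr[3]=1
(1, 7): arr[1]=6 > arr[7]=5
(2, 3): arr[2]=2 > arr[3]=1
(4, 6): arr[4]=16 > arr[6]=10
(4, 7): arr[4]=16 > arr[7]=5
(5, 6): arr[5]=18 > arr[6]=10
(5, 7): arr[5]=18 > arr[7]=5
(6, 7): arr[6]=10 > arr[7]=5

Total inversions: 13

The array has 13 inversion(s): (0,1), (0,2), (0,3), (0,7), (1,2), (1,3), (1,7), (2,3), (4,6), (4,7), (5,6), (5,7), (6,7). Each pair (i,j) satisfies i < j and arr[i] > arr[j].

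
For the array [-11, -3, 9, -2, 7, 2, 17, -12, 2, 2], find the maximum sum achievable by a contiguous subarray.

Using Kadane's algorithm on [-11, -3, 9, -2, 7, 2, 17, -12, 2, 2]:

Scanning through the array:
Position 1 (value -3): max_ending_here = -3, max_so_far = -3
Position 2 (value 9): max_ending_here = 9, max_so_far = 9
Position 3 (value -2): max_ending_here = 7, max_so_far = 9
Position 4 (value 7): max_ending_here = 14, max_so_far = 14
Position 5 (value 2): max_ending_here = 16, max_so_far = 16
Position 6 (value 17): max_ending_here = 33, max_so_far = 33
Position 7 (value -12): max_ending_here = 21, max_so_far = 33
Position 8 (value 2): max_ending_here = 23, max_so_far = 33
Position 9 (value 2): max_ending_here = 25, max_so_far = 33

Maximum subarray: [9, -2, 7, 2, 17]
Maximum sum: 33

The maximum subarray is [9, -2, 7, 2, 17] with sum 33. This subarray runs from index 2 to index 6.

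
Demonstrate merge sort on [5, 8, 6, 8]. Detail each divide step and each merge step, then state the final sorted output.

Merge sort trace:

Split: [5, 8, 6, 8] -> [5, 8] and [6, 8]
  Split: [5, 8] -> [5] and [8]
  Merge: [5] + [8] -> [5, 8]
  Split: [6, 8] -> [6] and [8]
  Merge: [6] + [8] -> [6, 8]
Merge: [5, 8] + [6, 8] -> [5, 6, 8, 8]

Final sorted array: [5, 6, 8, 8]

The merge sort proceeds by recursively splitting the array and merging sorted halves.
After all merges, the sorted array is [5, 6, 8, 8].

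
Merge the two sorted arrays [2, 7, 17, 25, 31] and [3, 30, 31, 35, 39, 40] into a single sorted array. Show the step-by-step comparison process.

Merging process:

Compare 2 vs 3: take 2 from left. Merged: [2]
Compare 7 vs 3: take 3 from right. Merged: [2, 3]
Compare 7 vs 30: take 7 from left. Merged: [2, 3, 7]
Compare 17 vs 30: take 17 from left. Merged: [2, 3, 7, 17]
Compare 25 vs 30: take 25 from left. Merged: [2, 3, 7, 17, 25]
Compare 31 vs 30: take 30 from right. Merged: [2, 3, 7, 17, 25, 30]
Compare 31 vs 31: take 31 from left. Merged: [2, 3, 7, 17, 25, 30, 31]
Append remaining from right: [31, 35, 39, 40]. Merged: [2, 3, 7, 17, 25, 30, 31, 31, 35, 39, 40]

Final merged array: [2, 3, 7, 17, 25, 30, 31, 31, 35, 39, 40]
Total comparisons: 7

The merged array is [2, 3, 7, 17, 25, 30, 31, 31, 35, 39, 40], requiring 7 comparisons. The merge step runs in O(n) time where n is the total number of elements.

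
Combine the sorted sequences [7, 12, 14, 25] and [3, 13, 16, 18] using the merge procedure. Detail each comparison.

Merging process:

Compare 7 vs 3: take 3 from right. Merged: [3]
Compare 7 vs 13: take 7 from left. Merged: [3, 7]
Compare 12 vs 13: take 12 from left. Merged: [3, 7, 12]
Compare 14 vs 13: take 13 from right. Merged: [3, 7, 12, 13]
Compare 14 vs 16: take 14 from left. Merged: [3, 7, 12, 13, 14]
Compare 25 vs 16: take 16 from right. Merged: [3, 7, 12, 13, 14, 16]
Compare 25 vs 18: take 18 from right. Merged: [3, 7, 12, 13, 14, 16, 18]
Append remaining from left: [25]. Merged: [3, 7, 12, 13, 14, 16, 18, 25]

Final merged array: [3, 7, 12, 13, 14, 16, 18, 25]
Total comparisons: 7

The merged array is [3, 7, 12, 13, 14, 16, 18, 25], requiring 7 comparisons. The merge step runs in O(n) time where n is the total number of elements.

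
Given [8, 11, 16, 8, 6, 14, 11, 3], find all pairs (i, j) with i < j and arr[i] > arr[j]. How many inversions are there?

Finding inversions in [8, 11, 16, 8, 6, 14, 11, 3]:

(0, 4): arr[0]=8 > arr[4]=6
(0, 7): arr[0]=8 > arr[7]=3
(1, 3): arr[1]=11 > arr[3]=8
(1, 4): arr[1]=11 > arr[4]=6
(1, 7): arr[1]=11 > arr[7]=3
(2, 3): arr[2]=16 > arr[3]=8
(2, 4): arr[2]=16 > arr[4]=6
(2, 5): arr[2]=16 > arr[5]=14
(2, 6): arr[2]=16 > arr[6]=11
(2, 7): arr[2]=16 > arr[7]=3
(3, 4): arr[3]=8 > arr[4]=6
(3, 7): arr[3]=8 > arr[7]=3
(4, 7): arr[4]=6 > arr[7]=3
(5, 6): arr[5]=14 > arr[6]=11
(5, 7): arr[5]=14 > arr[7]=3
(6, 7): arr[6]=11 > arr[7]=3

Total inversions: 16

The array has 16 inversion(s): (0,4), (0,7), (1,3), (1,4), (1,7), (2,3), (2,4), (2,5), (2,6), (2,7), (3,4), (3,7), (4,7), (5,6), (5,7), (6,7). Each pair (i,j) satisfies i < j and arr[i] > arr[j].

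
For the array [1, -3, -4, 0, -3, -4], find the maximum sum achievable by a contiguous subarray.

Using Kadane's algorithm on [1, -3, -4, 0, -3, -4]:

Scanning through the array:
Position 1 (value -3): max_ending_here = -2, max_so_far = 1
Position 2 (value -4): max_ending_here = -4, max_so_far = 1
Position 3 (value 0): max_ending_here = 0, max_so_far = 1
Position 4 (value -3): max_ending_here = -3, max_so_far = 1
Position 5 (value -4): max_ending_here = -4, max_so_far = 1

Maximum subarray: [1]
Maximum sum: 1

The maximum subarray is [1] with sum 1. This subarray runs from index 0 to index 0.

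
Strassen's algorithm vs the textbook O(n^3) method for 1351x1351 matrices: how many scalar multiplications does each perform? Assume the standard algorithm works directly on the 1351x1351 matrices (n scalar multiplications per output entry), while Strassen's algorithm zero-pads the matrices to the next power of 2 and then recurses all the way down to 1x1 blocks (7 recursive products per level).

Matrix multiplication for 1351x1351 matrices:

Strassen's algorithm requires power-of-2 dimensions. Pad 1351x1351 to 2048x2048 (next power of 2).

Standard algorithm: 1351^3 = 2465846551 multiplications
Strassen's algorithm: 7^(log2(2048)) = 7^11 = 1977326743 multiplications
Savings: 2465846551 - 1977326743 = 488519808 multiplications

Standard: 2465846551 multiplications (1351^3). Strassen: 1977326743 multiplications (7^11, after padding to 2048x2048). Strassen reduces 8 recursive multiplications to 7 at each level.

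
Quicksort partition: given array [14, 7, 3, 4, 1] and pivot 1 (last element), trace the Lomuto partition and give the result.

Lomuto partition with pivot = 1:

Initial array: [14, 7, 3, 4, 1]

arr[0]=14 > 1: no swap
arr[1]=7 > 1: no swap
arr[2]=3 > 1: no swap
arr[3]=4 > 1: no swap

Place pivot at position 0: [1, 7, 3, 4, 14]
Pivot position: 0

After partitioning with pivot 1, the array becomes [1, 7, 3, 4, 14]. The pivot is placed at index 0. All elements to the left of the pivot are <= 1, and all elements to the right are > 1.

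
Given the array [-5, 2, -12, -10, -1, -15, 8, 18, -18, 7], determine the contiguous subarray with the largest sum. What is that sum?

Using Kadane's algorithm on [-5, 2, -12, -10, -1, -15, 8, 18, -18, 7]:

Scanning through the array:
Position 1 (value 2): max_ending_here = 2, max_so_far = 2
Position 2 (value -12): max_ending_here = -10, max_so_far = 2
Position 3 (value -10): max_ending_here = -10, max_so_far = 2
Position 4 (value -1): max_ending_here = -1, max_so_far = 2
Position 5 (value -15): max_ending_here = -15, max_so_far = 2
Position 6 (value 8): max_ending_here = 8, max_so_far = 8
Position 7 (value 18): max_ending_here = 26, max_so_far = 26
Position 8 (value -18): max_ending_here = 8, max_so_far = 26
Position 9 (value 7): max_ending_here = 15, max_so_far = 26

Maximum subarray: [8, 18]
Maximum sum: 26

The maximum subarray is [8, 18] with sum 26. This subarray runs from index 6 to index 7.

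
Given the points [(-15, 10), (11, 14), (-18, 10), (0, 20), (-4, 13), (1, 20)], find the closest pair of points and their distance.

Computing all pairwise distances among 6 points:

d((-15, 10), (11, 14)) = 26.3059
d((-15, 10), (-18, 10)) = 3.0
d((-15, 10), (0, 20)) = 18.0278
d((-15, 10), (-4, 13)) = 11.4018
d((-15, 10), (1, 20)) = 18.868
d((11, 14), (-18, 10)) = 29.2746
d((11, 14), (0, 20)) = 12.53
d((11, 14), (-4, 13)) = 15.0333
d((11, 14), (1, 20)) = 11.6619
d((-18, 10), (0, 20)) = 20.5913
d((-18, 10), (-4, 13)) = 14.3178
d((-18, 10), (1, 20)) = 21.4709
d((0, 20), (-4, 13)) = 8.0623
d((0, 20), (1, 20)) = 1.0 <-- minimum
d((-4, 13), (1, 20)) = 8.6023

Closest pair: (0, 20) and (1, 20) with distance 1.0

The closest pair is (0, 20) and (1, 20) with Euclidean distance 1.0. For 6 points, brute-force pairwise comparison is shown above. For large n, the divide-and-conquer algorithm (sort by x, recurse on halves, check the dividing strip) achieves O(n log n).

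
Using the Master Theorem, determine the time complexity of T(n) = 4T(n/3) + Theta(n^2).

Master Theorem for T(n) = 4T(n/3) + O(n^2):

a = 4, b = 3, c = 2
log_b(a) = log_3(4) = 1.2619

Case 3: c = 2 > log_3(4) = 1.2619
T(n) = O(n^2) = O(n^2)

For T(n) = 4T(n/3) + O(n^2): log_3(4) = 1.2619. This is Case 3 of the Master Theorem (c > log_b(a), work dominated by root), giving O(n^2).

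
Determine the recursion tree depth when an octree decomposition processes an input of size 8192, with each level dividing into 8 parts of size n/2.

For divide and conquer with division factor 2:

Problem sizes at each level:
Level 0: 8192
Level 1: 4096
Level 2: 2048
Level 3: 1024
Level 4: 512
Level 5: 256
Level 6: 128
Level 7: 64
Level 8: 32
Level 9: 16
Level 10: 8
Level 11: 4
Level 12: 2
Level 13: 1

The root is level 0 and the size-1 base case is level 13 (the tree spans levels 0 through 13, i.e. 14 levels counting the root), so the depth is the number of divisions: log_2(8192) = 13

The recursion tree depth is log_2(8192) = 13. At each level, the problem size is divided by 2, so it takes 13 divisions to reduce to a base case of size 1. The algorithm makes 8 recursive calls at each level.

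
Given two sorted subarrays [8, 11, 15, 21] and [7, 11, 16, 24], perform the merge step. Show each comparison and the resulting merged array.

Merging process:

Compare 8 vs 7: take 7 from right. Merged: [7]
Compare 8 vs 11: take 8 from left. Merged: [7, 8]
Compare 11 vs 11: take 11 from left. Merged: [7, 8, 11]
Compare 15 vs 11: take 11 from right. Merged: [7, 8, 11, 11]
Compare 15 vs 16: take 15 from left. Merged: [7, 8, 11, 11, 15]
Compare 21 vs 16: take 16 from right. Merged: [7, 8, 11, 11, 15, 16]
Compare 21 vs 24: take 21 from left. Merged: [7, 8, 11, 11, 15, 16, 21]
Append remaining from right: [24]. Merged: [7, 8, 11, 11, 15, 16, 21, 24]

Final merged array: [7, 8, 11, 11, 15, 16, 21, 24]
Total comparisons: 7

The merged array is [7, 8, 11, 11, 15, 16, 21, 24], requiring 7 comparisons. The merge step runs in O(n) time where n is the total number of elements.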